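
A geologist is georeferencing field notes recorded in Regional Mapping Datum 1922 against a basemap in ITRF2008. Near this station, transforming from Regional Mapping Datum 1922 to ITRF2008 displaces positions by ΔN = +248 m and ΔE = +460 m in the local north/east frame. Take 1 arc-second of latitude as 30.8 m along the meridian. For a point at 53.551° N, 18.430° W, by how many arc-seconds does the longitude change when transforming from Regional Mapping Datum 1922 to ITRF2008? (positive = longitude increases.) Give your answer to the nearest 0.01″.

Δλ = 25.14″

At latitude 53.551°, cos φ = 0.594107.
1″ of longitude at this latitude = 30.80 × cos φ = 18.2985 m, so Δλ = 460.0 / 18.2985 = 25.139″.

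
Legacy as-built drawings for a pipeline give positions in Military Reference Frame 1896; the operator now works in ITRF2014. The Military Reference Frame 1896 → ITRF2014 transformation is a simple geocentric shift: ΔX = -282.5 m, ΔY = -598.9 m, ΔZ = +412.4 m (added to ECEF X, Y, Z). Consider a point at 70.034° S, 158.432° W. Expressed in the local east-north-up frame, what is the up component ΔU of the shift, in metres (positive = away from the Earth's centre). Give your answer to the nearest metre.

ΔU = -223 m

The local up (radial) axis is (cos φ cos λ, cos φ sin λ, sin φ), giving ΔU = 89.709 + 75.176 − 387.613 = -222.73 m.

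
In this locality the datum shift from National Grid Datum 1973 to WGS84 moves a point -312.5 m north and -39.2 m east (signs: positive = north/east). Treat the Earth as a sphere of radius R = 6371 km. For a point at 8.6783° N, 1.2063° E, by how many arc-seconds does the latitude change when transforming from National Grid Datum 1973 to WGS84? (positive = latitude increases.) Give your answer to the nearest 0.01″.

Δφ = -10.12″

On a sphere of radius R, 1 rad of latitude = R, so Δφ = ΔN / R = -312.5 / 6371000 = -4.9050e-05 rad = -10.117″.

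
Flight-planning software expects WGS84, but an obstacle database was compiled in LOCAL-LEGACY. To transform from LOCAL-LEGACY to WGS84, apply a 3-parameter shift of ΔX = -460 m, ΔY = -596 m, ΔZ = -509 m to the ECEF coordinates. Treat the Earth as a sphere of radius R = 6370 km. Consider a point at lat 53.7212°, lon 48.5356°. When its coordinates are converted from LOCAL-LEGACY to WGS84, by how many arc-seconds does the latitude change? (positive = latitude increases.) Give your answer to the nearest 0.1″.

sin φ = 0.806147, cos φ = 0.591715, sin λ = 0.749367, cos λ = 0.662155.
North component: ΔN = −sin φ cos λ·ΔX − sin φ sin λ·ΔY + cos φ·ΔZ = −(0.806147)(0.662155)(-460) − (0.806147)(0.749367)(-596) + (0.591715)(-509) = 304.41 m.
1° of latitude spans πR/180 = 111177 m, so Δφ = 304.41 / 111177 × 3600 = 9.857″.

Δφ = 9.9″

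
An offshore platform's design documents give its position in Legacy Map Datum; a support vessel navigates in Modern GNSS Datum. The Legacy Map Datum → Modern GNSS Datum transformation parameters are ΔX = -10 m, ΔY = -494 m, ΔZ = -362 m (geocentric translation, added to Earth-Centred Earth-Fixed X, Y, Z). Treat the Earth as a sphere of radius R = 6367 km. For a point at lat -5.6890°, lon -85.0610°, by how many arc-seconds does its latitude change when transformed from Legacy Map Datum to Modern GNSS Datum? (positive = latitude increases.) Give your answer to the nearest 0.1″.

Δφ = -10.1″

sin φ = -0.099129, cos φ = 0.995075, sin λ = -0.996287, cos λ = 0.086095.
North component: ΔN = −sin φ cos λ·ΔX − sin φ sin λ·ΔY + cos φ·ΔZ = −(-0.099129)(0.086095)(-10) − (-0.099129)(-0.996287)(-494) + (0.995075)(-362) = -311.51 m.
1° of latitude spans πR/180 = 111125 m, so Δφ = -311.51 / 111125 × 3600 = -10.092″.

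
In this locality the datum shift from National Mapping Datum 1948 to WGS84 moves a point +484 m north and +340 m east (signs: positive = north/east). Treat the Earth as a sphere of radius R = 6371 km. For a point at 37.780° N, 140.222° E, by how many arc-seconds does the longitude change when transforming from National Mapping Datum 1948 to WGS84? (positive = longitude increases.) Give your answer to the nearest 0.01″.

At latitude 37.780°, cos φ = 0.790369.
One radian of longitude at latitude φ spans R cos φ, so Δλ = ΔE / (R cos φ) = 340.0 / (6371000 × 0.790369) = 6.7521e-05 rad = 13.927″.

Δλ = 13.93″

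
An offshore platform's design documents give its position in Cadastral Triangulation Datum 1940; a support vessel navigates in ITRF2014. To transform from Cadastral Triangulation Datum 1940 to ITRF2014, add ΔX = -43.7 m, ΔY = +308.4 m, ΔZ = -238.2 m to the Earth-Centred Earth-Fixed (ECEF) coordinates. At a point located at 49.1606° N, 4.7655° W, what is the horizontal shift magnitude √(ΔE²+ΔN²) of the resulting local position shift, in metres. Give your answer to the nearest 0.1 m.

320.8 m

At φ = 49.1606°, λ = -4.7655°: sin φ = 0.756546, cos φ = 0.653941, sin λ = -0.083078, cos λ = 0.996543.
ΔE = −sin λ·ΔX + cos λ·ΔY = −(-0.083078)·(-43.7) + (0.996543)·(308.4) = 303.70 m.
ΔN = −sin φ cos λ·ΔX − sin φ sin λ·ΔY + cos φ·ΔZ = −(0.756546)(0.996543)(-43.7) − (0.756546)(-0.083078)(308.4) + (0.653941)(-238.2) = -103.44 m.
Horizontal magnitude = √(ΔE² + ΔN²) = √(303.70² + (-103.44)²) = 320.84 m.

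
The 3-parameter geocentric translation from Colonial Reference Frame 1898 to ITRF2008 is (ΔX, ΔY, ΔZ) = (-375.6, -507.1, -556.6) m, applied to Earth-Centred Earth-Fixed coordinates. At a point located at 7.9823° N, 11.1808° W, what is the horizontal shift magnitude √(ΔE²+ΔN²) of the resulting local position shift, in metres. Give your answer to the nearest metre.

768 m

At φ = 7.9823°, λ = -11.1808°: sin φ = 0.138867, cos φ = 0.990311, sin λ = -0.193906, cos λ = 0.981020.
ΔE = −sin λ·ΔX + cos λ·ΔY = −(-0.193906)·(-375.6) + (0.981020)·(-507.1) = -570.31 m.
ΔN = −sin φ cos λ·ΔX − sin φ sin λ·ΔY + cos φ·ΔZ = −(0.138867)(0.981020)(-375.6) − (0.138867)(-0.193906)(-507.1) + (0.990311)(-556.6) = -513.69 m.
Horizontal magnitude = √(ΔE² + ΔN²) = √((-570.31)² + (-513.69)²) = 767.55 m.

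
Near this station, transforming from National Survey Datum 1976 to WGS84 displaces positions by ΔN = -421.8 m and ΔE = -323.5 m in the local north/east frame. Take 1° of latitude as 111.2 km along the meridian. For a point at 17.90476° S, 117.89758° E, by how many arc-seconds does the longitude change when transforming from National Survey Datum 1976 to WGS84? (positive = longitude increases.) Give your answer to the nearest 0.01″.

At latitude -17.90476°, cos φ = 0.951569.
1° of longitude at this latitude = 111.2 × cos φ = 105.81 km, so Δλ = -323.5 / 105814.5 = -0.0030572° = -11.006″.

Δλ = -11.01″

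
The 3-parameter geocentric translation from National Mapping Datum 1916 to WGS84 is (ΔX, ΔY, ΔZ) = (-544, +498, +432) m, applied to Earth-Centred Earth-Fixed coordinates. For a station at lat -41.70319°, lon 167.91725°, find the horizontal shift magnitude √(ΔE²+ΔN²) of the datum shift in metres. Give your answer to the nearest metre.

The local east axis at (φ, λ) is (−sin λ, cos λ, 0), so ΔE = −sin(167.91725°)·(-544) + cos(167.91725°)·498 = -373.10 m.
The local north axis is (−sin φ cos λ, −sin φ sin λ, cos φ), giving ΔN = 353.890 + 69.350 + 322.532 = 745.77 m.
Horizontal magnitude = √(ΔE² + ΔN²) = √((-373.10)² + 745.77²) = 833.89 m.

834 m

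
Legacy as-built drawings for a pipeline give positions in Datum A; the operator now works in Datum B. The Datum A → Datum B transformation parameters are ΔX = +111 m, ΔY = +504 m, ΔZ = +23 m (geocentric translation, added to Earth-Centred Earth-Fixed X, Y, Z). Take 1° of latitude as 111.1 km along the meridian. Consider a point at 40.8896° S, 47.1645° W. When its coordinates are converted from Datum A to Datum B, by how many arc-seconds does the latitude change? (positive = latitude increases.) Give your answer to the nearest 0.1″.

Δφ = -5.7″

sin φ = -0.654604, cos φ = 0.755972, sin λ = -0.733309, cos λ = 0.679896.
North component: ΔN = −sin φ cos λ·ΔX − sin φ sin λ·ΔY + cos φ·ΔZ = −(-0.654604)(0.679896)(111) − (-0.654604)(-0.733309)(504) + (0.755972)(23) = -175.14 m.
1° of latitude spans 111100 m, so Δφ = -175.14 / 111100 × 3600 = -5.675″.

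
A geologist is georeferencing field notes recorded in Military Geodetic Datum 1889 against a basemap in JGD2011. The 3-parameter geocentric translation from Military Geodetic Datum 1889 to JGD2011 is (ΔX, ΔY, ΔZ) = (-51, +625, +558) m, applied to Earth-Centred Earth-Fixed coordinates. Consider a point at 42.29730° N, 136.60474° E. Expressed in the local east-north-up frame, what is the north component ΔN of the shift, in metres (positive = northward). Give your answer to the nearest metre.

ΔN = 99 m

The local north axis is (−sin φ cos λ, −sin φ sin λ, cos φ), giving ΔN = -24.939 − 288.971 + 412.732 = 98.82 m.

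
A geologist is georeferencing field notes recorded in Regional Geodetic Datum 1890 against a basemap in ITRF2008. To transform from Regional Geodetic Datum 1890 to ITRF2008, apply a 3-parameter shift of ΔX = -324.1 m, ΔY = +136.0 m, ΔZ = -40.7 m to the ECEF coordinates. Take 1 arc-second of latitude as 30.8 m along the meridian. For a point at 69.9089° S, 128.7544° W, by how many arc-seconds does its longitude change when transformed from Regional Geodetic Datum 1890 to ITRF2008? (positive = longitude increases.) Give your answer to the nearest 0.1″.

Δλ = -31.9″

sin φ = -0.939148, cos φ = 0.343514, sin λ = -0.779836, cos λ = -0.625983.
East component: ΔE = −sin λ·ΔX + cos λ·ΔY = −(-0.779836)(-324.1) + (-0.625983)(136.0) = -337.88 m.
1° of latitude spans 3600 × 30.80 = 110880 m; at latitude φ, 1° of longitude spans that × cos φ = 38088.8 m, so Δλ = -337.88 / 38088.8 × 3600 = -31.935″.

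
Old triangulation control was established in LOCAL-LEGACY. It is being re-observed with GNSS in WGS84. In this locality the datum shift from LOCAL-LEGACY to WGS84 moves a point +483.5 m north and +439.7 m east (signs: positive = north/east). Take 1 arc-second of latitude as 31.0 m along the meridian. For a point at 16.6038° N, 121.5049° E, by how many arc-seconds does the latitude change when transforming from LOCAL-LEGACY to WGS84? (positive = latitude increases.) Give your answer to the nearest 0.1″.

1″ of latitude = 31.00 m, so Δφ = 483.5 / 31.00 = 15.597″.

Δφ = 15.6″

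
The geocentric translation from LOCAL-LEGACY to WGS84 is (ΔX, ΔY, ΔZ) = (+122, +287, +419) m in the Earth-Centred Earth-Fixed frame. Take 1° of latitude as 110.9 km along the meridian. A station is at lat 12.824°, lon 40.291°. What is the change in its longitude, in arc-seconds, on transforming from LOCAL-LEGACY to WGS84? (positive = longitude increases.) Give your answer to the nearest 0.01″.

sin φ = 0.221957, cos φ = 0.975056, sin λ = 0.646670, cos λ = 0.762770.
East component: ΔE = −sin λ·ΔX + cos λ·ΔY = −(0.646670)(122) + (0.762770)(287) = 140.02 m.
1° of latitude spans 110900 m; at latitude φ, 1° of longitude spans that × cos φ = 108133.8 m, so Δλ = 140.02 / 108133.8 × 3600 = 4.662″.

Δλ = 4.66″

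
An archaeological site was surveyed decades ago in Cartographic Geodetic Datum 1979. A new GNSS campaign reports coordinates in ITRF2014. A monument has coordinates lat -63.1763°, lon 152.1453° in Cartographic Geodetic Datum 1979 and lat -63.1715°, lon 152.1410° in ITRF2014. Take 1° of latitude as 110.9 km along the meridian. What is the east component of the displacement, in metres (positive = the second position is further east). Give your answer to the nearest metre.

Δφ = -63.1715° − -63.1763° = +0.0048°; Δλ = 152.1410° − 152.1453° = -0.0043°.
ΔN = Δφ × 110900 = 532.3 m; ΔE = Δλ × 110900 × cos(-63.1763°) = -0.0043 × 110900 × 0.451247 = -215.2 m.

ΔE = -215 m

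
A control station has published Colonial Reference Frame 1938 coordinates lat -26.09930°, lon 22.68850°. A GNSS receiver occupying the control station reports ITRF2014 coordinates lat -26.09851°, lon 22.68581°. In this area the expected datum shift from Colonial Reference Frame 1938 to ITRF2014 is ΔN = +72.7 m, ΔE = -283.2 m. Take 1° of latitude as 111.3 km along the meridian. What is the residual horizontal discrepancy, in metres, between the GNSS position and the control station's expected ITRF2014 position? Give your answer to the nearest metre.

21 m

Observed coordinate differences: Δφ = +0.00079°, Δλ = -0.00269°.
Converting to metres (1° lat = 111300 m, cos φ = 0.898033): observed ΔN = 87.9 m, observed ΔE = -268.9 m.
Subtracting the expected shift leaves a residual of 87.9 − (72.7) = 15.2 m north and -268.9 − (-283.2) = 14.3 m east.
Residual distance = √(15.2² + 14.3²) = 20.9 m.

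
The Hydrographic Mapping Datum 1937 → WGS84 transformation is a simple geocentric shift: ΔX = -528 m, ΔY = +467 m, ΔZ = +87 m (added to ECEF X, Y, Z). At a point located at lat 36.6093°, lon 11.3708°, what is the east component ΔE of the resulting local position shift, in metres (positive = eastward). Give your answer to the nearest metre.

The local east axis at (φ, λ) is (−sin λ, cos λ, 0), so ΔE = −sin(11.3708°)·(-528) + cos(11.3708°)·467 = 561.93 m.

ΔE = 562 m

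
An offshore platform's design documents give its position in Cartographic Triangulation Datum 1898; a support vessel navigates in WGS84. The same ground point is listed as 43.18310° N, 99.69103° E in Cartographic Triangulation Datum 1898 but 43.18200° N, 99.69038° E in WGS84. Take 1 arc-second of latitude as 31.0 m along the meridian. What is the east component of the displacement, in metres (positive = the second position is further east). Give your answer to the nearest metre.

Δφ = 43.18200° − 43.18310° = -0.00110°; Δλ = 99.69038° − 99.69103° = -0.00065°.
1° of latitude = 3600 × 31.00 = 111600 m.
ΔN = Δφ × 111600 = -122.8 m; ΔE = Δλ × 111600 × cos(43.18310°) = -0.00065 × 111600 × 0.729171 = -52.9 m.

ΔE = -53 m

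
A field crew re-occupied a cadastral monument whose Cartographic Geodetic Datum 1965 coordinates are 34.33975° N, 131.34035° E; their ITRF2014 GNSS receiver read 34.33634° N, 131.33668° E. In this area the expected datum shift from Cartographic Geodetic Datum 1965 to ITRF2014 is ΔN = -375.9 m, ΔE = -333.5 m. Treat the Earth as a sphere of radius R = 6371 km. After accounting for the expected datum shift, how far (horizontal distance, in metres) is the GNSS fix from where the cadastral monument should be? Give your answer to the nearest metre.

5 m

Observed coordinate differences: Δφ = -0.00341°, Δλ = -0.00367°.
Converting to metres (1° lat = 111195 m, cos φ = 0.825707): observed ΔN = -379.2 m, observed ΔE = -337.0 m.
Subtracting the expected shift leaves a residual of -379.2 − (-375.9) = -3.3 m north and -337.0 − (-333.5) = -3.5 m east.
Residual distance = √((-3.3)² + (-3.5)²) = 4.8 m.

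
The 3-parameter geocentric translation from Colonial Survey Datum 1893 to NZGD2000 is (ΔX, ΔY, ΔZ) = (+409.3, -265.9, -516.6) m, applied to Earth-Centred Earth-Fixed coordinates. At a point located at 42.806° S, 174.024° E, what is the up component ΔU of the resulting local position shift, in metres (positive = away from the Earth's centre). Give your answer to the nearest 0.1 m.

ΔU = 32.1 m

At φ = -42.806°, λ = 174.024°: sin φ = -0.679518, cos φ = 0.733659, sin λ = 0.104112, cos λ = -0.994566.
ΔU = cos φ cos λ·ΔX + cos φ sin λ·ΔY + sin φ·ΔZ = (0.733659)(-0.994566)(409.3) + (0.733659)(0.104112)(-265.9) + (-0.679518)(-516.6) = 32.07 m.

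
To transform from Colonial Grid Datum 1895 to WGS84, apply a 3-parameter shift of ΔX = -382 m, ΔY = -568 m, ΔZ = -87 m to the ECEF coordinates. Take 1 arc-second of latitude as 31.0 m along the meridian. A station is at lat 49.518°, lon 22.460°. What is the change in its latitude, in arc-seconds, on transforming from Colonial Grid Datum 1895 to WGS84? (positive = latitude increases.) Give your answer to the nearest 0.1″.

sin φ = 0.760610, cos φ = 0.649209, sin λ = 0.382038, cos λ = 0.924146.
North component: ΔN = −sin φ cos λ·ΔX − sin φ sin λ·ΔY + cos φ·ΔZ = −(0.760610)(0.924146)(-382) − (0.760610)(0.382038)(-568) + (0.649209)(-87) = 377.08 m.
1° of latitude spans 3600 × 31.00 = 111600 m, so Δφ = 377.08 / 111600 × 3600 = 12.164″.

Δφ = 12.2″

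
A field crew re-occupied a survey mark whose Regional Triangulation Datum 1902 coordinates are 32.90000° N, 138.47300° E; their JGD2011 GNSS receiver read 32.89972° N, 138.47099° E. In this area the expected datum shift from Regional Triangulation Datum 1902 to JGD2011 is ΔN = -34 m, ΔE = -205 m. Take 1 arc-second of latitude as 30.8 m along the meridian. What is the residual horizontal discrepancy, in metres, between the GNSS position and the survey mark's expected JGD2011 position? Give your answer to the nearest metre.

18 m

Observed coordinate differences: Δφ = -0.00028°, Δλ = -0.00201°.
Converting to metres (1° lat = 110880 m, cos φ = 0.839620): observed ΔN = -31.0 m, observed ΔE = -187.1 m.
Subtracting the expected shift leaves a residual of -31.0 − (-34) = 3.0 m north and -187.1 − (-205) = 17.9 m east.
Residual distance = √(3.0² + 17.9²) = 18.1 m.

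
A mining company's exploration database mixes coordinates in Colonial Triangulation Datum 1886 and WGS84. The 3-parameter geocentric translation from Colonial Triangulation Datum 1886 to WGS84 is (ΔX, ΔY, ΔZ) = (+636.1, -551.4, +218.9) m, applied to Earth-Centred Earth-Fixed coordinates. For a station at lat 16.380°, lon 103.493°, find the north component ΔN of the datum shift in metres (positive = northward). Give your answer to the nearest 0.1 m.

ΔN = 403.1 m

The local north axis is (−sin φ cos λ, −sin φ sin λ, cos φ), giving ΔN = 41.855 + 151.206 + 210.015 = 403.08 m.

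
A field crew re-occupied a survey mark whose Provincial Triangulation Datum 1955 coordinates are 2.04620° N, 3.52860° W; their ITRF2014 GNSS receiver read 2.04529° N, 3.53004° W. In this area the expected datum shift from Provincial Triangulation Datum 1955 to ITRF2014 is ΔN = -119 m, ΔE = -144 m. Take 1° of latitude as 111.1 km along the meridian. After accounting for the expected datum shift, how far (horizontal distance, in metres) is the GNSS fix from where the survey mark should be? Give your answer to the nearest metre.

24 m

Observed coordinate differences: Δφ = -0.00091°, Δλ = -0.00144°.
Converting to metres (1° lat = 111100 m, cos φ = 0.999362): observed ΔN = -101.1 m, observed ΔE = -159.9 m.
Subtracting the expected shift leaves a residual of -101.1 − (-119) = 17.9 m north and -159.9 − (-144) = -15.9 m east.
Residual distance = √(17.9² + (-15.9)²) = 23.9 m.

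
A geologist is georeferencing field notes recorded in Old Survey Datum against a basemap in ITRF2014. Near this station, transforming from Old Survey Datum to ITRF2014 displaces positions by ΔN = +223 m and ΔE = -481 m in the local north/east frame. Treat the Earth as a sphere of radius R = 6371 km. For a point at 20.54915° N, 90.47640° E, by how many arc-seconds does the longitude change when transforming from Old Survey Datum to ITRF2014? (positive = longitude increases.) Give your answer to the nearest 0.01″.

At latitude 20.54915°, cos φ = 0.936371.
One radian of longitude at latitude φ spans R cos φ, so Δλ = ΔE / (R cos φ) = -481.0 / (6371000 × 0.936371) = -8.0629e-05 rad = -16.631″.

Δλ = -16.63″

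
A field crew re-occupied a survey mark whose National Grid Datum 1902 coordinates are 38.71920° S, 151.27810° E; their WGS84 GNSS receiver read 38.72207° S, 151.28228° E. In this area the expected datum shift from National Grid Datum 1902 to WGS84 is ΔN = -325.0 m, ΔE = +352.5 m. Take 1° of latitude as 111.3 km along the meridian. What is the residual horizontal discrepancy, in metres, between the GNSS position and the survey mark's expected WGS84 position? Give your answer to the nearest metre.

12 m

Observed coordinate differences: Δφ = -0.00287°, Δλ = +0.00418°.
Converting to metres (1° lat = 111300 m, cos φ = 0.780221): observed ΔN = -319.4 m, observed ΔE = 363.0 m.
Subtracting the expected shift leaves a residual of -319.4 − (-325.0) = 5.6 m north and 363.0 − (352.5) = 10.5 m east.
Residual distance = √(5.6² + 10.5²) = 11.9 m.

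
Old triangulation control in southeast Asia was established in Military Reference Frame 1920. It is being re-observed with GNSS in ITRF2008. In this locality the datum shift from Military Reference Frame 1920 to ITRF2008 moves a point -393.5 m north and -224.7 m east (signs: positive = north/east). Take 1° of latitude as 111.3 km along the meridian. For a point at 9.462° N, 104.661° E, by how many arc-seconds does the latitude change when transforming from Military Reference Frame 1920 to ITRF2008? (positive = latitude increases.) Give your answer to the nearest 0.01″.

Δφ = -12.73″

1° of latitude = 111.3 km, so Δφ = -393.5 / 111300 = -0.0035355° = -12.728″.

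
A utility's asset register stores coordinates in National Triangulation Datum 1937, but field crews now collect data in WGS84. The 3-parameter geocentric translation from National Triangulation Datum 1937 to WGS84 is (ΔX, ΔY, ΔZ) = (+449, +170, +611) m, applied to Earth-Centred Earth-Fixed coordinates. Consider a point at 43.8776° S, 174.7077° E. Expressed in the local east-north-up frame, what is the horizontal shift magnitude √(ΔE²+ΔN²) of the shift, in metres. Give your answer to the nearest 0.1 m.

253.7 m

At φ = -43.8776°, λ = 174.7077°: sin φ = -0.693120, cos φ = 0.720822, sin λ = 0.092237, cos λ = -0.995737.
ΔE = −sin λ·ΔX + cos λ·ΔY = −(0.092237)·(449) + (-0.995737)·(170) = -210.69 m.
ΔN = −sin φ cos λ·ΔX − sin φ sin λ·ΔY + cos φ·ΔZ = −(-0.693120)(-0.995737)(449) − (-0.693120)(0.092237)(170) + (0.720822)(611) = 141.41 m.
Horizontal magnitude = √(ΔE² + ΔN²) = √((-210.69)² + 141.41²) = 253.74 m.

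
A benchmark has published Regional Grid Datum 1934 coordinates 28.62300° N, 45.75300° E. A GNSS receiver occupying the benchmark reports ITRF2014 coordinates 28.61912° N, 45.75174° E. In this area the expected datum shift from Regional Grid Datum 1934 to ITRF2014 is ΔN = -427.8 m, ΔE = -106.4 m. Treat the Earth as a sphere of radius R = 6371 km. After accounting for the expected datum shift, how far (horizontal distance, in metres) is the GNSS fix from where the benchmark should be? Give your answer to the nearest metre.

17 m

Observed coordinate differences: Δφ = -0.00388°, Δλ = -0.00126°.
Converting to metres (1° lat = 111195 m, cos φ = 0.877791): observed ΔN = -431.4 m, observed ΔE = -123.0 m.
Subtracting the expected shift leaves a residual of -431.4 − (-427.8) = -3.6 m north and -123.0 − (-106.4) = -16.6 m east.
Residual distance = √((-3.6)² + (-16.6)²) = 17.0 m.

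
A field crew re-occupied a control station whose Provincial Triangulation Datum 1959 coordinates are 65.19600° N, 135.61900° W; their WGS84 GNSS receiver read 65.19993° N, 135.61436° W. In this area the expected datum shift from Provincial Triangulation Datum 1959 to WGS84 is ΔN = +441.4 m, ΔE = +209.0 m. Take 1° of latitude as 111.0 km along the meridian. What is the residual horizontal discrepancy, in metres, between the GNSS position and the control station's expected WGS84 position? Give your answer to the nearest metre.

Observed coordinate differences: Δφ = +0.00393°, Δλ = +0.00464°.
Converting to metres (1° lat = 111000 m, cos φ = 0.419515): observed ΔN = 436.2 m, observed ΔE = 216.1 m.
Subtracting the expected shift leaves a residual of 436.2 − (441.4) = -5.2 m north and 216.1 − (209.0) = 7.1 m east.
Residual distance = √((-5.2)² + 7.1²) = 8.8 m.

9 m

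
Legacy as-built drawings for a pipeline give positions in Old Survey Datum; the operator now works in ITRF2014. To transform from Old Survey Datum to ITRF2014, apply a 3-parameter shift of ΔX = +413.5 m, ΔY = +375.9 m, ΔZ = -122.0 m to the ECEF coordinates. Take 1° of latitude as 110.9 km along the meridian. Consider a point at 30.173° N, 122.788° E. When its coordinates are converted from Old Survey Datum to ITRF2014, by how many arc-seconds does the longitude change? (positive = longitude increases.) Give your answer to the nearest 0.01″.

sin φ = 0.502613, cos φ = 0.864512, sin λ = 0.840680, cos λ = -0.541532.
East component: ΔE = −sin λ·ΔX + cos λ·ΔY = −(0.840680)(413.5) + (-0.541532)(375.9) = -551.18 m.
1° of latitude spans 110900 m; at latitude φ, 1° of longitude spans that × cos φ = 95874.4 m, so Δλ = -551.18 / 95874.4 × 3600 = -20.696″.

Δλ = -20.70″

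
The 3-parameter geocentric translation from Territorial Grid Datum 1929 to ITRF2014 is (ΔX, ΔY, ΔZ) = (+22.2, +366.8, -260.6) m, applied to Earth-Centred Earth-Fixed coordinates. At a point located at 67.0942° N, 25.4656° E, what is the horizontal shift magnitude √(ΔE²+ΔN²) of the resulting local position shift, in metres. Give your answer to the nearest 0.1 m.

416.8 m

The local east axis at (φ, λ) is (−sin λ, cos λ, 0), so ΔE = −sin(25.4656°)·22.2 + cos(25.4656°)·366.8 = 321.62 m.
The local north axis is (−sin φ cos λ, −sin φ sin λ, cos φ), giving ΔN = -18.463 − 145.276 − 101.430 = -265.17 m.
Horizontal magnitude = √(ΔE² + ΔN²) = √(321.62² + (-265.17)²) = 416.84 m.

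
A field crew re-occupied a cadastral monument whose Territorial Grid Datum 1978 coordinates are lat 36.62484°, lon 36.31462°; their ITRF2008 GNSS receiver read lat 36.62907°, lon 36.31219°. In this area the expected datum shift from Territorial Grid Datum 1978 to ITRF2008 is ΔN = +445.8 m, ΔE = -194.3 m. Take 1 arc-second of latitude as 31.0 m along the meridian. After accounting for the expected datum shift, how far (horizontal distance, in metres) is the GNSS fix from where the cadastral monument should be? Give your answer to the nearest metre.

Observed coordinate differences: Δφ = +0.00423°, Δλ = -0.00243°.
Converting to metres (1° lat = 111600 m, cos φ = 0.802559): observed ΔN = 472.1 m, observed ΔE = -217.6 m.
Subtracting the expected shift leaves a residual of 472.1 − (445.8) = 26.3 m north and -217.6 − (-194.3) = -23.3 m east.
Residual distance = √(26.3² + (-23.3)²) = 35.1 m.

35 m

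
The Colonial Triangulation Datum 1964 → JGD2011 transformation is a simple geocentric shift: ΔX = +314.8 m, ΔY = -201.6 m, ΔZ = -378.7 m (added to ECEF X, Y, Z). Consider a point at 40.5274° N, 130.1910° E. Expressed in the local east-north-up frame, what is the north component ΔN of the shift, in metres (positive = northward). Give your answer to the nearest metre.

ΔN = -56 m

At φ = 40.5274°, λ = 130.1910°: sin φ = 0.649812, cos φ = 0.760095, sin λ = 0.763897, cos λ = -0.645338.
ΔN = −sin φ cos λ·ΔX − sin φ sin λ·ΔY + cos φ·ΔZ = −(0.649812)(-0.645338)(314.8) − (0.649812)(0.763897)(-201.6) + (0.760095)(-378.7) = -55.77 m.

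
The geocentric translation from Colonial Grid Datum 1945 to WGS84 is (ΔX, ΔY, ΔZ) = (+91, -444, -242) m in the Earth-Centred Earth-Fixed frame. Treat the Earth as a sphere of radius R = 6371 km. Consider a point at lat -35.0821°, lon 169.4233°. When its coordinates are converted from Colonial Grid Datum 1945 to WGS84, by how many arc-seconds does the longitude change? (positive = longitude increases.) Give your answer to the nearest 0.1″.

Δλ = 16.6″

sin φ = -0.574750, cos φ = 0.818329, sin λ = 0.183552, cos λ = -0.983010.
East component: ΔE = −sin λ·ΔX + cos λ·ΔY = −(0.183552)(91) + (-0.983010)(-444) = 419.75 m.
1° of latitude spans πR/180 = 111195 m; at latitude φ, 1° of longitude spans that × cos φ = 90994.1 m, so Δλ = 419.75 / 90994.1 × 3600 = 16.607″.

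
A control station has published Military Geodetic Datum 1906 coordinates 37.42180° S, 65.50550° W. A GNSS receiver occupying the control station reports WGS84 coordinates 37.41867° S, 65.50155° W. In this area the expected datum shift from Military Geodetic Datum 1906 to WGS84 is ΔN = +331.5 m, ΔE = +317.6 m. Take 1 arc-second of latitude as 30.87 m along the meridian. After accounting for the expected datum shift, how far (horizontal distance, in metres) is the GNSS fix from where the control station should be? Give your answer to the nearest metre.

35 m

Observed coordinate differences: Δφ = +0.00313°, Δλ = +0.00395°.
Converting to metres (1° lat = 111132 m, cos φ = 0.794183): observed ΔN = 347.8 m, observed ΔE = 348.6 m.
Subtracting the expected shift leaves a residual of 347.8 − (331.5) = 16.3 m north and 348.6 − (317.6) = 31.0 m east.
Residual distance = √(16.3² + 31.0²) = 35.1 m.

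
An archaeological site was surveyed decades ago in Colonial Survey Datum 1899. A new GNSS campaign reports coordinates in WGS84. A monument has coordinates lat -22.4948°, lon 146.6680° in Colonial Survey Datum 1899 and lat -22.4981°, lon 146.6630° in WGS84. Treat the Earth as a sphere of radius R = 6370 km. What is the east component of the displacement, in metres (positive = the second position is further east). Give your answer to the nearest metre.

Δφ = -22.4981° − -22.4948° = -0.0033°; Δλ = 146.6630° − 146.6680° = -0.0050°.
1° along a meridian = πR/180 = 111177 m.
ΔN = Δφ × 111177 = -366.9 m; ΔE = Δλ × 111177 × cos(-22.4948°) = -0.0050 × 111177 × 0.923914 = -513.6 m.

ΔE = -514 m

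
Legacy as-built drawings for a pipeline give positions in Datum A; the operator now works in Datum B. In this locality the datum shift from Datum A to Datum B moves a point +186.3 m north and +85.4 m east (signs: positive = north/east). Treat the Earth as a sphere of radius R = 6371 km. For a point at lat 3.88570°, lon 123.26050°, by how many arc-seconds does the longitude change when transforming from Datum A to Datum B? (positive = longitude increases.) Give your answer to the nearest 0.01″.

At latitude 3.88570°, cos φ = 0.997701.
One radian of longitude at latitude φ spans R cos φ, so Δλ = ΔE / (R cos φ) = 85.4 / (6371000 × 0.997701) = 1.3435e-05 rad = 2.771″.

Δλ = 2.77″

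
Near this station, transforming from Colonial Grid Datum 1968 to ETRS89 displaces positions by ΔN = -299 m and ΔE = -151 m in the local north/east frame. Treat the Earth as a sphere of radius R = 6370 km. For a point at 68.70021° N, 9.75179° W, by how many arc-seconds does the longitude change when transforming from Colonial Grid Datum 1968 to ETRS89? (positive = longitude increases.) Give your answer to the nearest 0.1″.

Δλ = -13.5″

At latitude 68.70021°, cos φ = 0.363248.
One radian of longitude at latitude φ spans R cos φ, so Δλ = ΔE / (R cos φ) = -151.0 / (6370000 × 0.363248) = -6.5258e-05 rad = -13.460″.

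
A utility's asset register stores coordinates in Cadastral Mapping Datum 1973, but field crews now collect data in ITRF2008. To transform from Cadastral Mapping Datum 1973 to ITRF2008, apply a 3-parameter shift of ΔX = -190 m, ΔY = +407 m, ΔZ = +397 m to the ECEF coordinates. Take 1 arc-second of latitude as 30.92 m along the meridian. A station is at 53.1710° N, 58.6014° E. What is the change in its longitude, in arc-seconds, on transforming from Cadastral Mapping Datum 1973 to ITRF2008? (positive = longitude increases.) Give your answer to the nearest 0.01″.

Δλ = 20.19″

sin φ = 0.800428, cos φ = 0.599429, sin λ = 0.853564, cos λ = 0.520989.
East component: ΔE = −sin λ·ΔX + cos λ·ΔY = −(0.853564)(-190) + (0.520989)(407) = 374.22 m.
1° of latitude spans 3600 × 30.92 = 111312 m; at latitude φ, 1° of longitude spans that × cos φ = 66723.6 m, so Δλ = 374.22 / 66723.6 × 3600 = 20.191″.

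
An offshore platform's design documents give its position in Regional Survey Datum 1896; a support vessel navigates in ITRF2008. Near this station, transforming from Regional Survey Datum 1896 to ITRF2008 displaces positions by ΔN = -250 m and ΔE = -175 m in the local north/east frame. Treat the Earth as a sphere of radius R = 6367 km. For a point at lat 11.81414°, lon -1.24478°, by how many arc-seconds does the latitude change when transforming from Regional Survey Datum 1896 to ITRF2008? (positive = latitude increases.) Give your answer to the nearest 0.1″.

On a sphere of radius R, 1 rad of latitude = R, so Δφ = ΔN / R = -250.0 / 6367000 = -3.9265e-05 rad = -8.099″.

Δφ = -8.1″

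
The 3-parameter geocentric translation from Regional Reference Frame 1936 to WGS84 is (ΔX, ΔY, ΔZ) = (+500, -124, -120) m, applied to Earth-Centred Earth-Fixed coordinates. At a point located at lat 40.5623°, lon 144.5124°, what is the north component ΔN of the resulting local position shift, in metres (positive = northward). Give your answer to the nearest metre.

ΔN = 220 m

At φ = 40.5623°, λ = 144.5124°: sin φ = 0.650274, cos φ = 0.759699, sin λ = 0.580527, cos λ = -0.814241.
ΔN = −sin φ cos λ·ΔX − sin φ sin λ·ΔY + cos φ·ΔZ = −(0.650274)(-0.814241)(500) − (0.650274)(0.580527)(-124) + (0.759699)(-120) = 220.39 m.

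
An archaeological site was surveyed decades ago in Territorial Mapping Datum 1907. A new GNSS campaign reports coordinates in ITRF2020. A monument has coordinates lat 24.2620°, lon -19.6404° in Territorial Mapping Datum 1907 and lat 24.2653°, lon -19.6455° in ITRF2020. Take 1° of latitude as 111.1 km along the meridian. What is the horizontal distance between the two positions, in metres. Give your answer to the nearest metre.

Δφ = 24.2653° − 24.2620° = +0.0033°; Δλ = -19.6455° − -19.6404° = -0.0051°.
ΔN = Δφ × 111100 = 366.6 m; ΔE = Δλ × 111100 × cos(24.2620°) = -0.0051 × 111100 × 0.911676 = -516.6 m.
Distance = √(ΔE² + ΔN²) = √((-516.6)² + 366.6²) = 633.4 m.

633 m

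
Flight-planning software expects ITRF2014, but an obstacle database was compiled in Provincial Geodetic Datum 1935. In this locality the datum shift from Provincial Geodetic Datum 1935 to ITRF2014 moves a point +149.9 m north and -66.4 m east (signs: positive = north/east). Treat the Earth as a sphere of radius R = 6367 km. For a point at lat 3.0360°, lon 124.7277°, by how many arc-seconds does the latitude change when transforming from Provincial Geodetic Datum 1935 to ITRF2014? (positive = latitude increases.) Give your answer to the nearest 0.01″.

On a sphere of radius R, 1 rad of latitude = R, so Δφ = ΔN / R = 149.9 / 6367000 = 2.3543e-05 rad = 4.856″.

Δφ = 4.86″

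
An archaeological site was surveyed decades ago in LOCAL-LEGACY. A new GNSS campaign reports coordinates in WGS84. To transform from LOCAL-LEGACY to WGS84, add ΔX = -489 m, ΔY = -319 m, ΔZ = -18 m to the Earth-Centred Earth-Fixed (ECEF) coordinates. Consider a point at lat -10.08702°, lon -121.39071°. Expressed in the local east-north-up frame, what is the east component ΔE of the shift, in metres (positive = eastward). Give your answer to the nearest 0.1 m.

At φ = -10.08702°, λ = -121.39071°: sin φ = -0.175144, cos φ = 0.984543, sin λ = -0.853635, cos λ = -0.520871.
ΔE = −sin λ·ΔX + cos λ·ΔY = −(-0.853635)·(-489) + (-0.520871)·(-319) = -251.27 m.

ΔE = -251.3 m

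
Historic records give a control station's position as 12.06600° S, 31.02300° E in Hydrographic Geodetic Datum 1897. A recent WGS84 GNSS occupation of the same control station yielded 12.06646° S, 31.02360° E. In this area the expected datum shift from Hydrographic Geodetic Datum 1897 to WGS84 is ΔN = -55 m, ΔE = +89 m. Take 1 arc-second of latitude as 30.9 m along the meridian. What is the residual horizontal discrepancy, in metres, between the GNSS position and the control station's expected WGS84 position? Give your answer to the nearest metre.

24 m

Observed coordinate differences: Δφ = -0.00046°, Δλ = +0.00060°.
Converting to metres (1° lat = 111240 m, cos φ = 0.977907): observed ΔN = -51.2 m, observed ΔE = 65.3 m.
Subtracting the expected shift leaves a residual of -51.2 − (-55) = 3.8 m north and 65.3 − (89) = -23.7 m east.
Residual distance = √(3.8² + (-23.7)²) = 24.0 m.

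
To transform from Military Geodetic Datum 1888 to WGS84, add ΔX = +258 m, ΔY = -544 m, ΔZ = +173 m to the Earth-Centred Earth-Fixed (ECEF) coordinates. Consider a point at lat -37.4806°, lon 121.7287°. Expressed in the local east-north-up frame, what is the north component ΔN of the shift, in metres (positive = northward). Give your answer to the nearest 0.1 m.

The local north axis is (−sin φ cos λ, −sin φ sin λ, cos φ), giving ΔN = -82.561 − 281.548 + 137.286 = -226.82 m.

ΔN = -226.8 m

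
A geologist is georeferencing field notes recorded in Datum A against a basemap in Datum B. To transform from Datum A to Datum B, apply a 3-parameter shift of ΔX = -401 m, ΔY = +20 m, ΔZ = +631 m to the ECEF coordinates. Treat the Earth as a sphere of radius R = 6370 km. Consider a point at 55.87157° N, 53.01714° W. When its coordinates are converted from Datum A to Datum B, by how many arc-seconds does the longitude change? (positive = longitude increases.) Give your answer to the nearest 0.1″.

sin φ = 0.827782, cos φ = 0.561050, sin λ = -0.798816, cos λ = 0.601576.
East component: ΔE = −sin λ·ΔX + cos λ·ΔY = −(-0.798816)(-401) + (0.601576)(20) = -308.29 m.
1° of latitude spans πR/180 = 111177 m; at latitude φ, 1° of longitude spans that × cos φ = 62376.1 m, so Δλ = -308.29 / 62376.1 × 3600 = -17.793″.

Δλ = -17.8″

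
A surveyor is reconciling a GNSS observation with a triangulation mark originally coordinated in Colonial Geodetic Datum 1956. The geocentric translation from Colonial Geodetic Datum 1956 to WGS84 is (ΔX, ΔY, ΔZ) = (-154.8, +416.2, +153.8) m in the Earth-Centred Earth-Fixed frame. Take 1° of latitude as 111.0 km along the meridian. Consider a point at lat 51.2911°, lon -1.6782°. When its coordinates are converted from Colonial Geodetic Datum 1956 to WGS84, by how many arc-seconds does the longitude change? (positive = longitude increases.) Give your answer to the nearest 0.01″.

Δλ = 21.34″

sin φ = 0.780333, cos φ = 0.625364, sin λ = -0.029286, cos λ = 0.999571.
East component: ΔE = −sin λ·ΔX + cos λ·ΔY = −(-0.029286)(-154.8) + (0.999571)(416.2) = 411.49 m.
1° of latitude spans 111000 m; at latitude φ, 1° of longitude spans that × cos φ = 69415.4 m, so Δλ = 411.49 / 69415.4 × 3600 = 21.340″.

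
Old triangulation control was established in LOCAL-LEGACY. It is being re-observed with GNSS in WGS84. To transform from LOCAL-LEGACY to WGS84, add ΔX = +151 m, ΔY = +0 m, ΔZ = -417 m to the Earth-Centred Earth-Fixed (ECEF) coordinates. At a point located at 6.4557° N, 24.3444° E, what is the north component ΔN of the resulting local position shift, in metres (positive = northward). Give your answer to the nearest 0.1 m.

At φ = 6.4557°, λ = 24.3444°: sin φ = 0.112435, cos φ = 0.993659, sin λ = 0.412221, cos λ = 0.911084.
ΔN = −sin φ cos λ·ΔX − sin φ sin λ·ΔY + cos φ·ΔZ = −(0.112435)(0.911084)(151) − (0.112435)(0.412221)(0) + (0.993659)(-417) = -429.82 m.

ΔN = -429.8 m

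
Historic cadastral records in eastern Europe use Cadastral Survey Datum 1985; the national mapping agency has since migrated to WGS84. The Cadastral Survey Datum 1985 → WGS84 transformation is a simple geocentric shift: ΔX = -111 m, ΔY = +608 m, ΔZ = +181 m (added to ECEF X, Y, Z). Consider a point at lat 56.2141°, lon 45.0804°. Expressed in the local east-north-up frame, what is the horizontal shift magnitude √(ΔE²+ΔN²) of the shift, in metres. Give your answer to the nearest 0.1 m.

543.0 m

The local east axis at (φ, λ) is (−sin λ, cos λ, 0), so ΔE = −sin(45.0804°)·(-111) + cos(45.0804°)·608 = 507.92 m.
The local north axis is (−sin φ cos λ, −sin φ sin λ, cos φ), giving ΔN = 65.142 − 357.818 + 100.652 = -192.02 m.
Horizontal magnitude = √(ΔE² + ΔN²) = √(507.92² + (-192.02)²) = 543.00 m.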